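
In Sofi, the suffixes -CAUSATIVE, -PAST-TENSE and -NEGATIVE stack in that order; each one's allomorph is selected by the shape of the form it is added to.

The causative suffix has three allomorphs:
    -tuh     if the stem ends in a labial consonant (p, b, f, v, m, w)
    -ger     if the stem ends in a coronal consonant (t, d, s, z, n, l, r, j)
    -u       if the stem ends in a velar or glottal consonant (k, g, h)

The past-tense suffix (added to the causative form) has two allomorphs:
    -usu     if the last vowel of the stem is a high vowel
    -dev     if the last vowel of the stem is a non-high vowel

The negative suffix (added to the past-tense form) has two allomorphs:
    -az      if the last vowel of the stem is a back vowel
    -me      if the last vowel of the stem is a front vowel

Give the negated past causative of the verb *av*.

avtuhusuaz

*av*: final consonant = /v/, labial → -tuh → *avtuh*.
The causative form *avtuh*: last vowel = /u/, a high vowel → -usu → *avtuhusu*.
The past-tense form *avtuhusu* — last vowel /u/ (a back vowel) → -az → *avtuhusuaz*.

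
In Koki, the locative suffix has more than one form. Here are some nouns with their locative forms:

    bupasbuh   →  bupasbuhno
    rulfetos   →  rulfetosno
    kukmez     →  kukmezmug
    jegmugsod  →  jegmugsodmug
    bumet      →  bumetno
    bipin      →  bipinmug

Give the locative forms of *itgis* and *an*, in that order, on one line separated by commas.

itgisno, anmug

The alternation tracks the final consonant of the stem — -no when the stem ends in a voiceless consonant (*bupasbuh*, *rulfetos*, *bumet*); -mug when the stem ends in a voiced consonant (*kukmez*, *jegmugsod*, *bipin*).
*itgis*: final consonant = /s/, voiceless → -no → *itgisno*.
Since the final consonant of *an* is /n/ (voiced), it takes -mug, giving *anmug*.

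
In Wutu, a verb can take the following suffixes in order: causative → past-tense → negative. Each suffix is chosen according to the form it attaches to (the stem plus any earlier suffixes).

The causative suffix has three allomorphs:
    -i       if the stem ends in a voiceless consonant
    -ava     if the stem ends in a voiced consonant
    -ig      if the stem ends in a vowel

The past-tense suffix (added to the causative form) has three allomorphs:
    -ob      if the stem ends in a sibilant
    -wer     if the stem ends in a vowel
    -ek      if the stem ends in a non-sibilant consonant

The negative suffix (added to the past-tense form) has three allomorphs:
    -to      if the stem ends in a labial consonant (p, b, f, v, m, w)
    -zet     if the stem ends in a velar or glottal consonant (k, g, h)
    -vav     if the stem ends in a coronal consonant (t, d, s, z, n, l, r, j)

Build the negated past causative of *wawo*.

Since the final sound of *wawo* is /o/ (a vowel), it takes -ig, giving *wawoig*.
Since the final sound of the causative form *wawoig* is /g/ (a non-sibilant consonant), it takes -ek, giving *wawoigek*.
Since the final consonant of the past-tense form *wawoigek* is /k/ (velar/glottal), it takes -zet, giving *wawoigekzet*.

wawoigekzet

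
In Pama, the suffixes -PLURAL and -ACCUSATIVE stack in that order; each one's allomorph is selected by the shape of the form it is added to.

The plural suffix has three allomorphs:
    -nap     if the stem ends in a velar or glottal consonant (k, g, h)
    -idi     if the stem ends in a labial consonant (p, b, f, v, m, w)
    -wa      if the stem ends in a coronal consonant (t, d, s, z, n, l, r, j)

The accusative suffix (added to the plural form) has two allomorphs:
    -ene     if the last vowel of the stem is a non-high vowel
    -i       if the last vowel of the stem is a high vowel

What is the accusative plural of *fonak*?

*fonak* — final consonant /k/ (velar/glottal) → -nap → *fonaknap*.
The plural form *fonaknap* — last vowel /a/ (a non-high vowel) → -ene → *fonaknapene*.

fonaknapene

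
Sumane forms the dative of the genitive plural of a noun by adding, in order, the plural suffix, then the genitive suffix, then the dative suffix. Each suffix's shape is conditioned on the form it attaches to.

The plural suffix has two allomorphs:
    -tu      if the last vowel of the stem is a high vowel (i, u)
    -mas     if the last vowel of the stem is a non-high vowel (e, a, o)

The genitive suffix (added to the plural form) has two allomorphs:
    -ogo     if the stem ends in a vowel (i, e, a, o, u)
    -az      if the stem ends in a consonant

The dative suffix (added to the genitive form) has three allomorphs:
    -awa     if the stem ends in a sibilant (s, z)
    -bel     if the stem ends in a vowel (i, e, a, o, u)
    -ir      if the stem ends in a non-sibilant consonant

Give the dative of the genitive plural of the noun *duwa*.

duwamasazawa

Since the last vowel of *duwa* is /a/ (a non-high vowel), it takes -mas, giving *duwamas*.
The plural form *duwamas* — final sound /s/ (a consonant) → -az → *duwamasaz*.
Since the final sound of the genitive form *duwamasaz* is /z/ (a sibilant), it takes -awa, giving *duwamasazawa*.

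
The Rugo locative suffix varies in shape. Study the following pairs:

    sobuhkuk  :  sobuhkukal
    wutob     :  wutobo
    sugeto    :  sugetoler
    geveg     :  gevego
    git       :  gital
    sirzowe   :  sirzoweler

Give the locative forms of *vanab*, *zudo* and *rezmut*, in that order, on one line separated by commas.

vanabo, zudoler, rezmutal

The alternation tracks the final sound of the stem — -al when the stem ends in a voiceless consonant (*sobuhkuk*, *git*); -o when the stem ends in a voiced consonant (*wutob*, *geveg*); -ler when the stem ends in a vowel (*sugeto*, *sirzowe*).
*vanab* — final sound /b/ (a voiced consonant) → -o → *vanabo*.
*zudo*: final sound = /o/, a vowel → -ler → *zudoler*.
Since the final sound of *rezmut* is /t/ (a voiceless consonant), it takes -al, giving *rezmutal*.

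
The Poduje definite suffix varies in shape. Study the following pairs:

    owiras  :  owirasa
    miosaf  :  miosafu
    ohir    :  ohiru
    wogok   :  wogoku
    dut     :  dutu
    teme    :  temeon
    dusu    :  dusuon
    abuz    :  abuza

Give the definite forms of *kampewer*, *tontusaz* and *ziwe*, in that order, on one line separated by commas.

kampeweru, tontusaza, ziweon

The alternation tracks the final sound of the stem — -a when the stem ends in a sibilant (*owiras*, *abuz*); -u when the stem ends in a non-sibilant consonant (*miosaf*, *ohir*, *wogok*, *dut*); -on when the stem ends in a vowel (*teme*, *dusu*).
*kampewer* — final sound /r/ (a non-sibilant consonant) → -u → *kampeweru*.
Since the final sound of *tontusaz* is /z/ (a sibilant), it takes -a, giving *tontusaza*.
The final sound of *ziwe* is /e/, which is a vowel, so the suffix is -on, giving *ziweon*.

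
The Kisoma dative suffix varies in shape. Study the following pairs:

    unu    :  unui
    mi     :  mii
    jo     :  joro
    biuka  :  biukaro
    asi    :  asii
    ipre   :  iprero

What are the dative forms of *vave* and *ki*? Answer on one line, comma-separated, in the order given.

The suffix is conditioned by the last vowel: -i when the last vowel of the stem is a high vowel (*unu*, *mi*, *asi*); -ro when the last vowel of the stem is a non-high vowel (*jo*, *biuka*, *ipre*).
Since the last vowel of *vave* is /e/ (a non-high vowel), it takes -ro, giving *vavero*.
Since the last vowel of *ki* is /i/ (a high vowel), it takes -i, giving *kii*.

vavero, kii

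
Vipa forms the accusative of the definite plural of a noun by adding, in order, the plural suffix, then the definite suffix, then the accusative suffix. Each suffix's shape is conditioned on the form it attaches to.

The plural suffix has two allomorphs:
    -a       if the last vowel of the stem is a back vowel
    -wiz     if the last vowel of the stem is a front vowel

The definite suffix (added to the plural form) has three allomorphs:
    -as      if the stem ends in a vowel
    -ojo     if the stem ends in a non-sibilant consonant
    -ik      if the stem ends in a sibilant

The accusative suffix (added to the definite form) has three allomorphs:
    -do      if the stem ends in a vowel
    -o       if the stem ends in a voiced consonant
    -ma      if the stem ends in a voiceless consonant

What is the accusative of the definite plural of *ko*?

koaasma

*ko*: last vowel = /o/, a back vowel → -a → *koa*.
The plural form *koa*: final sound = /a/, a vowel → -as → *koaas*.
The final sound of the definite form *koaas* is /s/, which is a voiceless consonant, so the accusative suffix is -ma, giving *koaasma*.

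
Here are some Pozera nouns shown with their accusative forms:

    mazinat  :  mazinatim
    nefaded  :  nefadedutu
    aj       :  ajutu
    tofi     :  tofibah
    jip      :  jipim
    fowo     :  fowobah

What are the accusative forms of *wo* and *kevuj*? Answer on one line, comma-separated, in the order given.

wobah, kevujutu

The alternation tracks the final sound of the stem — -im when the stem ends in a voiceless consonant (*mazinat*, *jip*); -utu when the stem ends in a voiced consonant (*nefaded*, *aj*); -bah when the stem ends in a vowel (*tofi*, *fowo*).
The final sound of *wo* is /o/, which is a vowel, so the suffix is -bah, giving *wobah*.
*kevuj* — final sound /j/ (a voiced consonant) → -utu → *kevujutu*.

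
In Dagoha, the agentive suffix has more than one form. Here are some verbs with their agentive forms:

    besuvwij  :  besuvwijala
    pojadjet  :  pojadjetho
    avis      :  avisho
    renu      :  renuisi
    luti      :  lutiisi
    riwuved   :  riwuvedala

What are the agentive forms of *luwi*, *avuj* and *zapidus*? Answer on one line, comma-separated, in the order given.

luwiisi, avujala, zapidusho

The pattern is voicing of the final sound: -ho when the stem ends in a voiceless consonant (*pojadjet*, *avis*); -ala when the stem ends in a voiced consonant (*besuvwij*, *riwuved*); -isi when the stem ends in a vowel (*renu*, *luti*).
*luwi* — final sound /i/ (a vowel) → -isi → *luwiisi*.
*avuj* — final sound /j/ (a voiced consonant) → -ala → *avujala*.
*zapidus*: final sound = /s/, a voiceless consonant → -ho → *zapidusho*.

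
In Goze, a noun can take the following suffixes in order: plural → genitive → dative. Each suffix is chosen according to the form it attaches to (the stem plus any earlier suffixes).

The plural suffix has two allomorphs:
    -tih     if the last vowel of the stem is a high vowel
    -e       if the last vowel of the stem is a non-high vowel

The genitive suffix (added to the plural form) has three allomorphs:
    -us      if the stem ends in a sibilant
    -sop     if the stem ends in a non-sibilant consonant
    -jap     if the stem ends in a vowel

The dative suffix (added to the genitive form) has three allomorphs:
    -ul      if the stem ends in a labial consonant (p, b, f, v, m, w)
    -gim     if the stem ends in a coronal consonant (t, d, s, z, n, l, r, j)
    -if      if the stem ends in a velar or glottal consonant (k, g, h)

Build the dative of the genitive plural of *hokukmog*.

hokukmogejapul

The last vowel of *hokukmog* is /o/, which is a non-high vowel, so the plural suffix is -e, giving *hokukmoge*.
Since the final sound of the plural form *hokukmoge* is /e/ (a vowel), it takes -jap, giving *hokukmogejap*.
The final consonant of the genitive form *hokukmogejap* is /p/, which is labial, so the dative suffix is -ul, giving *hokukmogejapul*.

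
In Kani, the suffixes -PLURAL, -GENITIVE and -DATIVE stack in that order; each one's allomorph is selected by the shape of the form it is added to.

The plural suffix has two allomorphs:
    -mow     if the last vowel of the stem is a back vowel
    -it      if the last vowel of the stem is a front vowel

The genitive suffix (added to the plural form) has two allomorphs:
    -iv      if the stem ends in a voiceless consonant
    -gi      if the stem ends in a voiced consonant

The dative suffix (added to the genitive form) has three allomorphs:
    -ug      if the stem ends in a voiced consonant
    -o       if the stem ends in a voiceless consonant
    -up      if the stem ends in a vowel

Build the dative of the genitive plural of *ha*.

hamowgiup

*ha* — last vowel /a/ (a back vowel) → -mow → *hamow*.
The plural form *hamow*: final consonant = /w/, voiced → -gi → *hamowgi*.
The final sound of the genitive form *hamowgi* is /i/, which is a vowel, so the dative suffix is -up, giving *hamowgiup*.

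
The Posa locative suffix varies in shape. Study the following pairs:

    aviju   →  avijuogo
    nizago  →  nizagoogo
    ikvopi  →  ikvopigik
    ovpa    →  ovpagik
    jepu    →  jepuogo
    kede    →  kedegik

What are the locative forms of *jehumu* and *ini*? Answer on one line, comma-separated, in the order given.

jehumuogo, inigik

The alternation tracks the last vowel of the stem — -ogo when the last vowel of the stem is a rounded vowel (*aviju*, *nizago*, *jepu*); -gik when the last vowel of the stem is an unrounded vowel (*ikvopi*, *ovpa*, *kede*).
Since the last vowel of *jehumu* is /u/ (a rounded vowel), it takes -ogo, giving *jehumuogo*.
*ini*: last vowel = /i/, an unrounded vowel → -gik → *inigik*.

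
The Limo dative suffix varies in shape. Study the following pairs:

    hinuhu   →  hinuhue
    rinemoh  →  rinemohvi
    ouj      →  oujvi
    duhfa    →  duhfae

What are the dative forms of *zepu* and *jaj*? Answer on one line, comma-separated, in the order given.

The alternation tracks the final sound of the stem — -vi when the stem ends in a consonant (*rinemoh*, *ouj*); -e when the stem ends in a vowel (*hinuhu*, *duhfa*).
The final sound of *zepu* is /u/, which is a vowel, so the suffix is -e, giving *zepue*.
Since the final sound of *jaj* is /j/ (a consonant), it takes -vi, giving *jajvi*.

zepue, jajvi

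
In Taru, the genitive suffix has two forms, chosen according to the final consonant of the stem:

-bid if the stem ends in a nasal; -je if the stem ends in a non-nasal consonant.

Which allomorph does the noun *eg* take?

-je

*eg* — final consonant /g/ (non-nasal) → -je.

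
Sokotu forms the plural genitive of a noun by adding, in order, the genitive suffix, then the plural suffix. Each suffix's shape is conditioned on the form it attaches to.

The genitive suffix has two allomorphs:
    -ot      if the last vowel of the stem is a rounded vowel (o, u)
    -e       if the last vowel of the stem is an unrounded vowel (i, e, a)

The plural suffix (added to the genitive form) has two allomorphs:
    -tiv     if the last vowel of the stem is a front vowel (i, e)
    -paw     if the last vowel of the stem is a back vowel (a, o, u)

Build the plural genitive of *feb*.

febetiv

The last vowel of *feb* is /e/, which is an unrounded vowel, so the genitive suffix is -e, giving *febe*.
Since the last vowel of the genitive form *febe* is /e/ (a front vowel), it takes -tiv, giving *febetiv*.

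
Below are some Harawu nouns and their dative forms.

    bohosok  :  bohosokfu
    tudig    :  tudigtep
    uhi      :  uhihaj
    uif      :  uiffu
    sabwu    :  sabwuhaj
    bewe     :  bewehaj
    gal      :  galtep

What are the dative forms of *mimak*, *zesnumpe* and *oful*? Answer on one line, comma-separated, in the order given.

mimakfu, zesnumpehaj, ofultep

The pattern is voicing of the final sound: -fu when the stem ends in a voiceless consonant (*bohosok*, *uif*); -tep when the stem ends in a voiced consonant (*tudig*, *gal*); -haj when the stem ends in a vowel (*uhi*, *sabwu*, *bewe*).
*mimak* — final sound /k/ (a voiceless consonant) → -fu → *mimakfu*.
*zesnumpe* — final sound /e/ (a vowel) → -haj → *zesnumpehaj*.
Since the final sound of *oful* is /l/ (a voiced consonant), it takes -tep, giving *ofultep*.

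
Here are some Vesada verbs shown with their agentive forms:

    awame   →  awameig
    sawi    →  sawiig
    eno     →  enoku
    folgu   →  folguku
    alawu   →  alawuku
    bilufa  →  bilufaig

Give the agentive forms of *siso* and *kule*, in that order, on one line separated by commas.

sisoku, kuleig

The suffix is conditioned by the last vowel: -ku when the last vowel of the stem is a rounded vowel (*eno*, *folgu*, *alawu*); -ig when the last vowel of the stem is an unrounded vowel (*awame*, *sawi*, *bilufa*).
Since the last vowel of *siso* is /o/ (a rounded vowel), it takes -ku, giving *sisoku*.
*kule*: last vowel = /e/, an unrounded vowel → -ig → *kuleig*.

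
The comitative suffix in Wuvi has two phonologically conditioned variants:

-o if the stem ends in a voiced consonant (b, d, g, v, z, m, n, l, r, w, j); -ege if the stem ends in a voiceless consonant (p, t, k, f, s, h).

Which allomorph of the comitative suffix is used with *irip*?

*irip*: final consonant = /p/, voiceless → -ege.

-ege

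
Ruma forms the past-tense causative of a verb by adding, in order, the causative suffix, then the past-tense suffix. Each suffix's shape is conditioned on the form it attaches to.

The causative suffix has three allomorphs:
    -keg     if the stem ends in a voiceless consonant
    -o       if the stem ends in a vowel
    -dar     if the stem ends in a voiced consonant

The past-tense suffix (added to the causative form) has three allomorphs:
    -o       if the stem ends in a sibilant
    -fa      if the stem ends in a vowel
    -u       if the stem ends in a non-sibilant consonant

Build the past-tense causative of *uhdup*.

*uhdup*: final sound = /p/, a voiceless consonant → -keg → *uhdupkeg*.
The causative form *uhdupkeg* — final sound /g/ (a non-sibilant consonant) → -u → *uhdupkegu*.

uhdupkegu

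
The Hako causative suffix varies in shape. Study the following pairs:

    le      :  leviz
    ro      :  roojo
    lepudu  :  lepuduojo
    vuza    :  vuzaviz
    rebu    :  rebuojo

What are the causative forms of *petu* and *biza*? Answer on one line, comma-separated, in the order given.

The suffix is conditioned by the last vowel: -ojo when the last vowel of the stem is a rounded vowel (*ro*, *lepudu*, *rebu*); -viz when the last vowel of the stem is an unrounded vowel (*le*, *vuza*).
Since the last vowel of *petu* is /u/ (a rounded vowel), it takes -ojo, giving *petuojo*.
The last vowel of *biza* is /a/, which is an unrounded vowel, so the suffix is -viz, giving *bizaviz*.

petuojo, bizaviz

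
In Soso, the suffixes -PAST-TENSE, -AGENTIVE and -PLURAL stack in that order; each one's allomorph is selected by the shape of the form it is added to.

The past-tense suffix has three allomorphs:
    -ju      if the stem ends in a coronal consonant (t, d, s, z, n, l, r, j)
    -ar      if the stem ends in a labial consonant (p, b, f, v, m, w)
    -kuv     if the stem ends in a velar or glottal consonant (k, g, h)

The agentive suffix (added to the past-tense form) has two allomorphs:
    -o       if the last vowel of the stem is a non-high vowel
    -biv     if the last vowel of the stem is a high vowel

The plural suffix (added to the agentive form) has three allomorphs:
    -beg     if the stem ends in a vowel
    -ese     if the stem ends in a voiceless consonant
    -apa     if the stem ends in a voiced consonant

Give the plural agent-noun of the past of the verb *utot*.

utotjubivapa

Since the final consonant of *utot* is /t/ (coronal), it takes -ju, giving *utotju*.
The last vowel of the past-tense form *utotju* is /u/, which is a high vowel, so the agentive suffix is -biv, giving *utotjubiv*.
The agentive form *utotjubiv*: final sound = /v/, a voiced consonant → -apa → *utotjubivapa*.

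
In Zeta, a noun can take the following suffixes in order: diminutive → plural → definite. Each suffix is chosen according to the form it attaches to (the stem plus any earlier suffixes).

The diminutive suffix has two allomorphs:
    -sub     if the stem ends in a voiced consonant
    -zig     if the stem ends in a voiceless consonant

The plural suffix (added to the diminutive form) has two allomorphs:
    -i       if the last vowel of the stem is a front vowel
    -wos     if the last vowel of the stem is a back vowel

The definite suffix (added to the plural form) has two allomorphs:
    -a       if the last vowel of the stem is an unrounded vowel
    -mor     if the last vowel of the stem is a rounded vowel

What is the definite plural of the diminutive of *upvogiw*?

*upvogiw*: final consonant = /w/, voiced → -sub → *upvogiwsub*.
Since the last vowel of the diminutive form *upvogiwsub* is /u/ (a back vowel), it takes -wos, giving *upvogiwsubwos*.
The plural form *upvogiwsubwos*: last vowel = /o/, a rounded vowel → -mor → *upvogiwsubwosmor*.

upvogiwsubwosmor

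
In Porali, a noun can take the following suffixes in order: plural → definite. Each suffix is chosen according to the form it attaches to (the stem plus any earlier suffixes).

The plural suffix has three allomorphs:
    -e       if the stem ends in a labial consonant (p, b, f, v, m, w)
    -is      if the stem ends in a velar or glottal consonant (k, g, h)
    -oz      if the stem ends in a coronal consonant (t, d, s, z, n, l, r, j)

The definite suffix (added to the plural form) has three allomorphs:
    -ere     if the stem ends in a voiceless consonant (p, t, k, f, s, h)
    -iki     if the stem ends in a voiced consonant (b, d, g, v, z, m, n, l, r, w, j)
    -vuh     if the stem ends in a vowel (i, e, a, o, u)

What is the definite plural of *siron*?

sironoziki

The final consonant of *siron* is /n/, which is coronal, so the plural suffix is -oz, giving *sironoz*.
The plural form *sironoz* — final sound /z/ (a voiced consonant) → -iki → *sironoziki*.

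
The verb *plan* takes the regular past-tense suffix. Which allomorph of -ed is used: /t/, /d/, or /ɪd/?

/d/

The stem *plan* ends in a voiced sound other than /d/.
The -ed suffix is realized as /ɪd/ after /t, d/; as /t/ after other voiceless consonants; and as /d/ after other voiced sounds.
So -ed on *plan* is pronounced /d/.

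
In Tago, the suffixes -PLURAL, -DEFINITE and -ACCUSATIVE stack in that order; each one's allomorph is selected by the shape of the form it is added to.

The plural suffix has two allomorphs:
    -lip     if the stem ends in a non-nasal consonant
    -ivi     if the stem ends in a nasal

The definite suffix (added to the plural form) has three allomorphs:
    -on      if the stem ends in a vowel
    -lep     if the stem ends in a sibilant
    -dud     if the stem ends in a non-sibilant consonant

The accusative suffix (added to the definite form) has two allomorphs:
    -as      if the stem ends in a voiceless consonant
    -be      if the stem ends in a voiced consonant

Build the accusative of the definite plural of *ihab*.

ihablipdudbe

*ihab*: final consonant = /b/, non-nasal → -lip → *ihablip*.
The plural form *ihablip* — final sound /p/ (a non-sibilant consonant) → -dud → *ihablipdud*.
The definite form *ihablipdud* — final consonant /d/ (voiced) → -be → *ihablipdudbe*.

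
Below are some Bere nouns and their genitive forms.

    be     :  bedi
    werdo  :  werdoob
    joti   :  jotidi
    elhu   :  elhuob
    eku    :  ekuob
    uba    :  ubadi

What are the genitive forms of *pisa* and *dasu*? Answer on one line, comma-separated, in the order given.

pisadi, dasuob

The suffix is conditioned by the last vowel: -ob when the last vowel of the stem is a rounded vowel (*werdo*, *elhu*, *eku*); -di when the last vowel of the stem is an unrounded vowel (*be*, *joti*, *uba*).
The last vowel of *pisa* is /a/, which is an unrounded vowel, so the suffix is -di, giving *pisadi*.
*dasu*: last vowel = /u/, a rounded vowel → -ob → *dasuob*.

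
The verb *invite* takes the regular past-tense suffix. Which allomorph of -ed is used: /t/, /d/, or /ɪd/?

The stem *invite* ends in /t/ or /d/.
The -ed suffix is realized as /ɪd/ after /t, d/; as /t/ after other voiceless consonants; and as /d/ after other voiced sounds.
So -ed on *invite* is pronounced /ɪd/.

/ɪd/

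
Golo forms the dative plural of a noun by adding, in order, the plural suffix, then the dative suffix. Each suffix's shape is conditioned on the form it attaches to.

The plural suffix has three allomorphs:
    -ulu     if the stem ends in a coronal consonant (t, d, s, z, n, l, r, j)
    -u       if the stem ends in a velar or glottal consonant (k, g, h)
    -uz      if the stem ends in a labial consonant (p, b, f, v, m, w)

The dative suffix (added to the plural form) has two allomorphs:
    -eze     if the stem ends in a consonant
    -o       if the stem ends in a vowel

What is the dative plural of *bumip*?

*bumip*: final consonant = /p/, labial → -uz → *bumipuz*.
The plural form *bumipuz* — final sound /z/ (a consonant) → -eze → *bumipuzeze*.

bumipuzeze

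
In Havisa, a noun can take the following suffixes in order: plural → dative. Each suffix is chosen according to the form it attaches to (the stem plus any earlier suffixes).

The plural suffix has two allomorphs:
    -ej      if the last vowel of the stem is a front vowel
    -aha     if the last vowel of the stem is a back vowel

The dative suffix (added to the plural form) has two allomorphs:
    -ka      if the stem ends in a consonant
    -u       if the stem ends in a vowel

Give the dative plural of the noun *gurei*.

gureiejka

*gurei*: last vowel = /i/, a front vowel → -ej → *gureiej*.
The plural form *gureiej*: final sound = /j/, a consonant → -ka → *gureiejka*.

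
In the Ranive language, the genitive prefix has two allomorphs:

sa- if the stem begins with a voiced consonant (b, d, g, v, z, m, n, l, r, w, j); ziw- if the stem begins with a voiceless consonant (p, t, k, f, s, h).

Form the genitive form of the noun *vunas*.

*vunas* — first consonant /v/ (voiced) → sa- → *savunas*.

savunas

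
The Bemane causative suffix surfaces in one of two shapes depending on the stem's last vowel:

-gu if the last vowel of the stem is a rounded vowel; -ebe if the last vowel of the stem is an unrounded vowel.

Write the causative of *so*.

sogu

*so*: last vowel = /o/, a rounded vowel → -gu → *sogu*.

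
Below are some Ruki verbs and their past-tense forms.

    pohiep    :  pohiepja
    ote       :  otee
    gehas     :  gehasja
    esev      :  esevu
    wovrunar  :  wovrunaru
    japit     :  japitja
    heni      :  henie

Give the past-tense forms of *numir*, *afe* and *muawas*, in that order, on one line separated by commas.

The pattern is voicing of the final sound: -ja when the stem ends in a voiceless consonant (*pohiep*, *gehas*, *japit*); -u when the stem ends in a voiced consonant (*esev*, *wovrunar*); -e when the stem ends in a vowel (*ote*, *heni*).
Since the final sound of *numir* is /r/ (a voiced consonant), it takes -u, giving *numiru*.
*afe* — final sound /e/ (a vowel) → -e → *afee*.
*muawas*: final sound = /s/, a voiceless consonant → -ja → *muawasja*.

numiru, afee, muawasja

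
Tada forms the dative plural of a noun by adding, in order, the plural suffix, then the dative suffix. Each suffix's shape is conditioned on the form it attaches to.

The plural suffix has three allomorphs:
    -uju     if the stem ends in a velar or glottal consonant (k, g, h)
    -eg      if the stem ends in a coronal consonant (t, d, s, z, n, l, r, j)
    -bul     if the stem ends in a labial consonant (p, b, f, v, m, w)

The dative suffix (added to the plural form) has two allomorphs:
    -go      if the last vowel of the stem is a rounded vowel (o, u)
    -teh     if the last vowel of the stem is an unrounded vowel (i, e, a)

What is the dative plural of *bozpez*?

bozpezegteh

*bozpez*: final consonant = /z/, coronal → -eg → *bozpezeg*.
The plural form *bozpezeg* — last vowel /e/ (an unrounded vowel) → -teh → *bozpezegteh*.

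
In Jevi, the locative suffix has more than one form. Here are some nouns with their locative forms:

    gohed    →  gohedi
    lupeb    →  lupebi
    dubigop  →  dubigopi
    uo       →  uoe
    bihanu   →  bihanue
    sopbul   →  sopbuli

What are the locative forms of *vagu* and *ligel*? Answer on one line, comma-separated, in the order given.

vague, ligeli

The alternation tracks the final sound of the stem — -i when the stem ends in a consonant (*gohed*, *lupeb*, *dubigop*, *sopbul*); -e when the stem ends in a vowel (*uo*, *bihanu*).
Since the final sound of *vagu* is /u/ (a vowel), it takes -e, giving *vague*.
*ligel*: final sound = /l/, a consonant → -i → *ligeli*.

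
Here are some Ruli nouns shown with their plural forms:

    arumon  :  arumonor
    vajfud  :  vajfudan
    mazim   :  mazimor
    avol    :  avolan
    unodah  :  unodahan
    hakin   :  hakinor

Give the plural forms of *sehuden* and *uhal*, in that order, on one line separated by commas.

The pattern is nasality of the final consonant: -or when the stem ends in a nasal (*arumon*, *mazim*, *hakin*); -an when the stem ends in a non-nasal consonant (*vajfud*, *avol*, *unodah*).
Since the final consonant of *sehuden* is /n/ (a nasal), it takes -or, giving *sehudenor*.
*uhal*: final consonant = /l/, non-nasal → -an → *uhalan*.

sehudenor, uhalan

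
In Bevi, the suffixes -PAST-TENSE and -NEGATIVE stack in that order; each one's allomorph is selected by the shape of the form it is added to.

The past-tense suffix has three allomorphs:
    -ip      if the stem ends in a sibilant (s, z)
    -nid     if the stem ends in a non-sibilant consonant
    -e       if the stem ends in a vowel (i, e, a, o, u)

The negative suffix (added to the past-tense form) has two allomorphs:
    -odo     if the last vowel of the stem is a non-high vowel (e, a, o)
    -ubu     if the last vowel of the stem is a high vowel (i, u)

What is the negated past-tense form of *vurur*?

*vurur* — final sound /r/ (a non-sibilant consonant) → -nid → *vururnid*.
The last vowel of the past-tense form *vururnid* is /i/, which is a high vowel, so the negative suffix is -ubu, giving *vururnidubu*.

vururnidubu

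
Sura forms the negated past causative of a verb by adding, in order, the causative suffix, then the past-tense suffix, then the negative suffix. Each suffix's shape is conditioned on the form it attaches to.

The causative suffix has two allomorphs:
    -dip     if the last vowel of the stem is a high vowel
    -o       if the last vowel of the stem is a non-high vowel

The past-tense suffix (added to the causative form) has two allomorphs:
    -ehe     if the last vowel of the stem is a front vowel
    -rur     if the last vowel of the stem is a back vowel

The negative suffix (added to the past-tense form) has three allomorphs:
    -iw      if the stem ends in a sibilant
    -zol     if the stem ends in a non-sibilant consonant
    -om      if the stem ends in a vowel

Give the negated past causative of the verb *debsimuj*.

debsimujdipeheom

Since the last vowel of *debsimuj* is /u/ (a high vowel), it takes -dip, giving *debsimujdip*.
The last vowel of the causative form *debsimujdip* is /i/, which is a front vowel, so the past-tense suffix is -ehe, giving *debsimujdipehe*.
The final sound of the past-tense form *debsimujdipehe* is /e/, which is a vowel, so the negative suffix is -om, giving *debsimujdipeheom*.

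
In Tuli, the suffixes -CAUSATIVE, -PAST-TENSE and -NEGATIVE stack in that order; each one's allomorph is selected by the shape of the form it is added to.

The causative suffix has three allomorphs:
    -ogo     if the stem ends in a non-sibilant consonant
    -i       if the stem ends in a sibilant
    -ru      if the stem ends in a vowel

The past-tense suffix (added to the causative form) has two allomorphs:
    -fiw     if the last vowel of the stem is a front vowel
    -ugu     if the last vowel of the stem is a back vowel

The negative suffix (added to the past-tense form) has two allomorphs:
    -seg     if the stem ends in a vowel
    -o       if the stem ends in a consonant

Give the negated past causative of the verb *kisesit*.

kisesitogouguseg

The final sound of *kisesit* is /t/, which is a non-sibilant consonant, so the causative suffix is -ogo, giving *kisesitogo*.
Since the last vowel of the causative form *kisesitogo* is /o/ (a back vowel), it takes -ugu, giving *kisesitogougu*.
The past-tense form *kisesitogougu*: final sound = /u/, a vowel → -seg → *kisesitogouguseg*.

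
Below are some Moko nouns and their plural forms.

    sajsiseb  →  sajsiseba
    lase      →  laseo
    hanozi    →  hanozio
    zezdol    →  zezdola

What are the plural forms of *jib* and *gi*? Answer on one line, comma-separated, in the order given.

The suffix is conditioned by the final sound: -a when the stem ends in a consonant (*sajsiseb*, *zezdol*); -o when the stem ends in a vowel (*lase*, *hanozi*).
The final sound of *jib* is /b/, which is a consonant, so the suffix is -a, giving *jiba*.
Since the final sound of *gi* is /i/ (a vowel), it takes -o, giving *gio*.

jiba, gio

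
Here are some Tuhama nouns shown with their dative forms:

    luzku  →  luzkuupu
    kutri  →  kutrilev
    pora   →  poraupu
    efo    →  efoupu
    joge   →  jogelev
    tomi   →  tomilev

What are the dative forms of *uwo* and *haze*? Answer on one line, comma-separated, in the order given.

Looking at the last vowel of each stem: -lev when the last vowel of the stem is a front vowel (*kutri*, *joge*, *tomi*); -upu when the last vowel of the stem is a back vowel (*luzku*, *pora*, *efo*).
*uwo*: last vowel = /o/, a back vowel → -upu → *uwoupu*.
Since the last vowel of *haze* is /e/ (a front vowel), it takes -lev, giving *hazelev*.

uwoupu, hazelev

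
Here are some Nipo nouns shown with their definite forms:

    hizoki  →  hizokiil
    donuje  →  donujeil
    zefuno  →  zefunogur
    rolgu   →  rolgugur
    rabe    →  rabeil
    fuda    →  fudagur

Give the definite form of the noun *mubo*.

The alternation tracks the last vowel of the stem — -il when the last vowel of the stem is a front vowel (*hizoki*, *donuje*, *rabe*); -gur when the last vowel of the stem is a back vowel (*zefuno*, *rolgu*, *fuda*).
The last vowel of *mubo* is /o/, which is a back vowel, so the suffix is -gur, giving *mubogur*.

mubogur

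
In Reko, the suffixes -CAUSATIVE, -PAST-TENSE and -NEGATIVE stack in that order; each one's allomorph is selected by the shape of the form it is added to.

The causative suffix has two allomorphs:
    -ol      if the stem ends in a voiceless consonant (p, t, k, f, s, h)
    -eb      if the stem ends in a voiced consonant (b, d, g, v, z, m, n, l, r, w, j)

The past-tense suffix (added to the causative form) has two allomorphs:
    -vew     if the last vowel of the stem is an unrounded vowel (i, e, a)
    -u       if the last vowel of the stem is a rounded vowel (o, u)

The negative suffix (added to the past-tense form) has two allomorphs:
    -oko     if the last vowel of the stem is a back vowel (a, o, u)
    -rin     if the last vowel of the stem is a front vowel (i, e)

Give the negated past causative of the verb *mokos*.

mokosoluoko

*mokos*: final consonant = /s/, voiceless → -ol → *mokosol*.
The causative form *mokosol*: last vowel = /o/, a rounded vowel → -u → *mokosolu*.
Since the last vowel of the past-tense form *mokosolu* is /u/ (a back vowel), it takes -oko, giving *mokosoluoko*.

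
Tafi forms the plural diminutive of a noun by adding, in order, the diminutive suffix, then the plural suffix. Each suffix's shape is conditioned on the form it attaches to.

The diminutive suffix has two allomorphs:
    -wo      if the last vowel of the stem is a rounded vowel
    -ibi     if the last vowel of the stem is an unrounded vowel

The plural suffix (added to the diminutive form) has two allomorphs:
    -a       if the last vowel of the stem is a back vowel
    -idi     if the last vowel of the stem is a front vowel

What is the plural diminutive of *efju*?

Since the last vowel of *efju* is /u/ (a rounded vowel), it takes -wo, giving *efjuwo*.
The last vowel of the diminutive form *efjuwo* is /o/, which is a back vowel, so the plural suffix is -a, giving *efjuwoa*.

efjuwoa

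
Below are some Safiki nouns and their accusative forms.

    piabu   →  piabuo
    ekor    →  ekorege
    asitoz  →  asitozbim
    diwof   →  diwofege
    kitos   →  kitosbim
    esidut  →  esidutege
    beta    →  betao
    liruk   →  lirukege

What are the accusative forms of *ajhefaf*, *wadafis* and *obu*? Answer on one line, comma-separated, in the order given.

ajhefafege, wadafisbim, obuo

The pattern is sibilance of the final sound: -bim when the stem ends in a sibilant (*asitoz*, *kitos*); -ege when the stem ends in a non-sibilant consonant (*ekor*, *diwof*, *esidut*, *liruk*); -o when the stem ends in a vowel (*piabu*, *beta*).
Since the final sound of *ajhefaf* is /f/ (a non-sibilant consonant), it takes -ege, giving *ajhefafege*.
Since the final sound of *wadafis* is /s/ (a sibilant), it takes -bim, giving *wadafisbim*.
Since the final sound of *obu* is /u/ (a vowel), it takes -o, giving *obuo*.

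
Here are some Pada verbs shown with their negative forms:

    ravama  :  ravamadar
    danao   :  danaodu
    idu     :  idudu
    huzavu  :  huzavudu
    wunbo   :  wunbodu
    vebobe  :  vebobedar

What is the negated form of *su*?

The suffix is conditioned by the last vowel: -du when the last vowel of the stem is a rounded vowel (*danao*, *idu*, *huzavu*, *wunbo*); -dar when the last vowel of the stem is an unrounded vowel (*ravama*, *vebobe*).
*su*: last vowel = /u/, a rounded vowel → -du → *sudu*.

sudu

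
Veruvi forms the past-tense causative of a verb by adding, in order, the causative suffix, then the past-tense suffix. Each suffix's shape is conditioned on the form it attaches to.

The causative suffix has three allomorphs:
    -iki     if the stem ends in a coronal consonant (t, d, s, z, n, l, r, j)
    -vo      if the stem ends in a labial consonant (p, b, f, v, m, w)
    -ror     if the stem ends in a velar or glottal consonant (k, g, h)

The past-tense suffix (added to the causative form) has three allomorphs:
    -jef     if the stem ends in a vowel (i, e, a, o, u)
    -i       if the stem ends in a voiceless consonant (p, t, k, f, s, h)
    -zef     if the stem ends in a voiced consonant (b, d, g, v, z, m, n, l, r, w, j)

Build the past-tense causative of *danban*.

danbanikijef

The final consonant of *danban* is /n/, which is coronal, so the causative suffix is -iki, giving *danbaniki*.
The causative form *danbaniki*: final sound = /i/, a vowel → -jef → *danbanikijef*.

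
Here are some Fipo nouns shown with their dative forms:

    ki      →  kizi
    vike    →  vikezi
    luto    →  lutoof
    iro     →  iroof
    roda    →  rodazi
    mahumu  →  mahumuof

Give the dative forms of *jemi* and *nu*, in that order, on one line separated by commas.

jemizi, nuof

The pattern is rounding harmony: -of when the last vowel of the stem is a rounded vowel (*luto*, *iro*, *mahumu*); -zi when the last vowel of the stem is an unrounded vowel (*ki*, *vike*, *roda*).
*jemi* — last vowel /i/ (an unrounded vowel) → -zi → *jemizi*.
*nu* — last vowel /u/ (a rounded vowel) → -of → *nuof*.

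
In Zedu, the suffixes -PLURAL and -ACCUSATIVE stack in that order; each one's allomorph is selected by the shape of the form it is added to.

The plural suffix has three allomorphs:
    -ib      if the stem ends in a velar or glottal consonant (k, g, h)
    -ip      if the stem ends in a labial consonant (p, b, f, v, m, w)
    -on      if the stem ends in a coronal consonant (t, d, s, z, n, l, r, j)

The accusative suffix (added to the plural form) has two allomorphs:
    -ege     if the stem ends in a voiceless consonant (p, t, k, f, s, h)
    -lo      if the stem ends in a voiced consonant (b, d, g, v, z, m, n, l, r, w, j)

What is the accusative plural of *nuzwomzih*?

nuzwomzihiblo

Since the final consonant of *nuzwomzih* is /h/ (velar/glottal), it takes -ib, giving *nuzwomzihib*.
The final consonant of the plural form *nuzwomzihib* is /b/, which is voiced, so the accusative suffix is -lo, giving *nuzwomzihiblo*.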